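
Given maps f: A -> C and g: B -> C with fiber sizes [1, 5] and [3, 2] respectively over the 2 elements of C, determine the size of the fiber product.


The pullback A x_C B consists of pairs (a, b) with f(a) = g(b).
For each element c in C, the fiber product has |f^-1(c)| * |g^-1(c)| elements.
Summing over C: 1 * 3 + 5 * 2
= 3 + 10 = 13

13


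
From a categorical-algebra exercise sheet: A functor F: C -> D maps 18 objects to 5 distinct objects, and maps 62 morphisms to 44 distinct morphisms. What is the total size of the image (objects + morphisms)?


The image of F consists of distinct objects and distinct morphisms.
|Im(F)| on objects = 5
|Im(F)| on morphisms = 44
Total image cardinality = 5 + 44 = 49

49


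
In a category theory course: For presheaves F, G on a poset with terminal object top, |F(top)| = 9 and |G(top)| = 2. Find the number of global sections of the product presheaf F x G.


Global sections of a presheaf on a poset with terminal top satisfy
Gamma(H) ~ H(top). Presheaves admit pointwise products, so
(F x G)(top) = F(top) x G(top) (Cartesian product).
|Gamma(F x G)| = |F(top)| * |G(top)| = 9 * 2 = 18.

18


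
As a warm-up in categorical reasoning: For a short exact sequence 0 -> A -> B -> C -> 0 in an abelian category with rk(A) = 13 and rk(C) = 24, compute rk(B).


For a short exact sequence 0 -> A -> B -> C -> 0,
rank is additive: rank(B) = rank(A) + rank(C).
rank(B) = 13 + 24 = 37

37


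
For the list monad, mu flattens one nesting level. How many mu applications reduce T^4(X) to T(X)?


Each application of mu: T^2 -> T removes one layer of nesting.
Starting at depth 4 (i.e., T^4(X)), we need to reach T(X).
Number of mu applications = 4 - 1 = 3

3


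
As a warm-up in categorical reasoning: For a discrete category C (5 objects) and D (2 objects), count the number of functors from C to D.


A functor from a discrete category C to D is determined by
where each object maps. Each of the 5 objects of C can map
to any of the 2 objects of D independently.
Number of functors = 2^5 = 32

32


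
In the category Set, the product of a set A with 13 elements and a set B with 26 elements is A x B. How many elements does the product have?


In Set, the product A x B is the Cartesian product.
By the universal property, |A x B| = |A| * |B|.
|A x B| = 13 * 26 = 338

338


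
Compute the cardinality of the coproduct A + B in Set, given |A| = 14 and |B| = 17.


In Set, the coproduct A + B is the disjoint union.
|A + B| = |A| + |B| = 14 + 17 = 31

31


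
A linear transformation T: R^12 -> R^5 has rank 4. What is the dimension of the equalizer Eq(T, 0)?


The equalizer of f and the zero map is ker(f).
By the rank-nullity theorem: dim(ker(f)) = dim(domain) - rank(f).
dim(ker(f)) = 12 - 4 = 8

8


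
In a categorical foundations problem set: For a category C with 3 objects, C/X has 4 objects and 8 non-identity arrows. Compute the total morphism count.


In the slice category C/X, objects are morphisms to X.
Identity morphisms: 4 (one per object of C/X).
Non-identity morphisms: 8.
Total = 4 + 8 = 12

12


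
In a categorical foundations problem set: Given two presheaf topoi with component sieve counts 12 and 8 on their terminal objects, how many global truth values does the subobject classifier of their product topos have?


In a product of presheaf topoi E_1 x E_2, the subobject classifier
is Omega = Omega_1 x Omega_2 (componentwise), so
|Omega(top)| = |Omega_1(top_1)| * |Omega_2(top_2)|.
= 12 * 8 = 96.

96


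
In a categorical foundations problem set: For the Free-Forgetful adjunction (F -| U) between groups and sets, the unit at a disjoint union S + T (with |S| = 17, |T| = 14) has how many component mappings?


The unit eta_X: X -> U(F(X)) of the Free-Forgetful adjunction
maps each element of X to a generator of F(X). For X = S + T (disjoint
union in Set), |S + T| = |S| + |T|.
Total mappings = 17 + 14 = 31.

31


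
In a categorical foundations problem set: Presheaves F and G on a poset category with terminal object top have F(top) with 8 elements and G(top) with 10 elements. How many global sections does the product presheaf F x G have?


Global sections of a presheaf on a poset with terminal top satisfy
Gamma(H) ~ H(top). Presheaves admit pointwise products, so
(F x G)(top) = F(top) x G(top) (Cartesian product).
|Gamma(F x G)| = |F(top)| * |G(top)| = 8 * 10 = 80.

80


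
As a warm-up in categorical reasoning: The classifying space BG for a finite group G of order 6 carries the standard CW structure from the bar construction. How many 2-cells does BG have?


In the bar-construction CW model of BG, the n-cells are indexed by
n-tuples [g_1|...|g_n] of non-identity elements of G (degenerate
simplices with some g_i = e do not contribute cells), so there are
(|G| - 1)^n n-cells.
For dim = 2 with |G| = 6:
cells = (6 - 1)^2 = 5^2 = 25

25


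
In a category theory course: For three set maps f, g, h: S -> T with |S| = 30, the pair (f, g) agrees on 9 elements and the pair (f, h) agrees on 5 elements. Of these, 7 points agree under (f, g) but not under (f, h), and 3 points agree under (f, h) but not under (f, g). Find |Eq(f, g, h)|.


Eq(f, g, h) is the triple-agreement set: points in S where all three
maps take the same value. Using inclusion-exclusion on the pairwise data:
Pair (f, g) agrees on 9 points; pair (f, h) on 5 points.
Points agreeing under (f, g) but not (f, h) = 7; under (f, h) but not (f, g) = 3.
Triple-agreement = agreement-in-(f, g) minus points that agree under (f, g) but not (f, h):
|Eq(f, g, h)| = 9 - 7 = 2
(cross-check via (f, h): 5 - 3 = 2.)

2


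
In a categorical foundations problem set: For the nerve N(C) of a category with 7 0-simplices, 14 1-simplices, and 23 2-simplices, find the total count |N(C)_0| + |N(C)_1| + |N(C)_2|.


The 2-skeleton of the nerve N(C) consists of simplices in dimensions 0, 1, 2:
  |N(C)_0| = 7 (objects)
  |N(C)_1| = 14 (morphisms)
  |N(C)_2| = 23 (composable pairs)
Total = 7 + 14 + 23 = 44

44


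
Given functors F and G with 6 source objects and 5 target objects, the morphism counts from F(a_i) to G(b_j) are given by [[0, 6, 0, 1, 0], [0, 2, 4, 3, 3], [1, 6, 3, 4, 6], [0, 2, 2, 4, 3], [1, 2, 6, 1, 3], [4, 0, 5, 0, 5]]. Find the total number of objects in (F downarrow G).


Objects of (F downarrow G) are triples (a, b, h: F(a)->G(b)).
The count equals the sum of all entries in the hom-matrix.
sum(row 0) = 7
sum(row 1) = 12
sum(row 2) = 20
sum(row 3) = 11
sum(row 4) = 13
sum(row 5) = 14
Grand total = 77

77


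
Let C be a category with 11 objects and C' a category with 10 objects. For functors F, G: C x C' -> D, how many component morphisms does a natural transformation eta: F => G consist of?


A natural transformation eta: F => G assigns one component morphism per
object of the domain category.
The domain is the product category C x C', so
|Ob(C x C')| = |Ob(C)| * |Ob(C')| = 11 * 10 = 110.
Therefore eta has 110 component morphisms.

110


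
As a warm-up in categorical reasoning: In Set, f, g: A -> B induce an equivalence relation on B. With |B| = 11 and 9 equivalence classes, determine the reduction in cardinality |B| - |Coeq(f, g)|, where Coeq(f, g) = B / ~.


The coequalizer Coeq(f, g) = B / ~ has one element per equivalence class.
|B| = 11, |Coeq(f, g)| = 9.
|B| - |Coeq(f, g)| = 11 - 9 = 2.

2


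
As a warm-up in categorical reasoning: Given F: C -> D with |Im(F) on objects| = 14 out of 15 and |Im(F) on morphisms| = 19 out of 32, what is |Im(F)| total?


The image of F consists of distinct objects and distinct morphisms.
|Im(F)| on objects = 14
|Im(F)| on morphisms = 19
Total image cardinality = 14 + 19 = 33

33


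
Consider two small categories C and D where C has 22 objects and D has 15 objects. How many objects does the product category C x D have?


The product category C x D has objects that are pairs (c, d).
Number of pairs = |Ob(C)| * |Ob(D)| = 22 * 15 = 330

330


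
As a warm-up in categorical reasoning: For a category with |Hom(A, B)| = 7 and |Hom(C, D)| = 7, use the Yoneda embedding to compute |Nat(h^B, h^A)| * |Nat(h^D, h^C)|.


By the Yoneda lemma, Nat(h^B, h^A) is isomorphic to Hom(A, B),
so |Nat(h^B, h^A)| = |Hom(A, B)| and |Nat(h^D, h^C)| = |Hom(C, D)|.
|Hom(A, B)| = 7, |Hom(C, D)| = 7.
|Nat(h^B, h^A) x Nat(h^D, h^C)| = 7 * 7 = 49

49


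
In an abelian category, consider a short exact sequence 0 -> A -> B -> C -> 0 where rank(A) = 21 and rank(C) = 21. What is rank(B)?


For a short exact sequence 0 -> A -> B -> C -> 0,
rank is additive: rank(B) = rank(A) + rank(C).
rank(B) = 21 + 21 = 42

42


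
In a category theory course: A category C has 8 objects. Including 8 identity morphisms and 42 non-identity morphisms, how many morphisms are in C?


Each object has an identity morphism, giving 8 identities.
Adding the 42 non-identity morphisms:
Total = 8 + 42 = 50

50


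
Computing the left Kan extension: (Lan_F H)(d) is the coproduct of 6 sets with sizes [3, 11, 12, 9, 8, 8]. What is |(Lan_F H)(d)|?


Pointwise, the left Kan extension (Lan_F H)(d) is the colimit, indexed
by the comma category (F downarrow d), of H composed with the
projection (F downarrow d) -> C. Here that colimit is given
as a coproduct (disjoint union) of sets, so its cardinality is the
sum of the sizes of the summands.
Coproduct of sets with sizes: 3 + 11 + 12 + 9 + 8 + 8
= 51

51


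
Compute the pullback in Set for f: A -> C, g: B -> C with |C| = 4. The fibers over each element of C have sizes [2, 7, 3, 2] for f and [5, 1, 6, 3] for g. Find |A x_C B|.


The pullback A x_C B consists of pairs (a, b) with f(a) = g(b).
For each element c in C, the fiber product has |f^-1(c)| * |g^-1(c)| elements.
Summing over C: 2 * 5 + 7 * 1 + 3 * 6 + 2 * 3
= 10 + 7 + 18 + 6 = 41

41


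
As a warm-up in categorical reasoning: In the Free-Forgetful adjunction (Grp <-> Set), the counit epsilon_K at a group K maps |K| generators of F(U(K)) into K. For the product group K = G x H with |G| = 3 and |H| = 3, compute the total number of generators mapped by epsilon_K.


The counit epsilon_K: F(U(K)) -> K of the Free-Forgetful adjunction
maps |K| generators of F(U(K)) into K. For K = G x H (the product group),
|G x H| = |G| * |H|.
Total generators mapped = 3 * 3 = 9.

9


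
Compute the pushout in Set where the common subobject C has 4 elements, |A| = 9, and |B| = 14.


The pushout A +_C B identifies the images of C in A and B.
|A +_C B| = |A| + |B| - |C| (for injections).
= 9 + 14 - 4 = 19

19


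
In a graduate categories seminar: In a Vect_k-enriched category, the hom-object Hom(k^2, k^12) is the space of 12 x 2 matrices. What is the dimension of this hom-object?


In Vect-enriched categories, Hom(k^n, k^m) is the space of m x n matrices.
dim(Hom(k^2, k^12)) = 12 * 2 = 24

24


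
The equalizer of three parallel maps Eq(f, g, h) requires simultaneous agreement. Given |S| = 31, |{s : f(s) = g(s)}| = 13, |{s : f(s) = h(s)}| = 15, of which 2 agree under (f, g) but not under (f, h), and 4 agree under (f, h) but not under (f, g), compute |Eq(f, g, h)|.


Eq(f, g, h) is the triple-agreement set: points in S where all three
maps take the same value. Using inclusion-exclusion on the pairwise data:
Pair (f, g) agrees on 13 points; pair (f, h) on 15 points.
Points agreeing under (f, g) but not (f, h) = 2; under (f, h) but not (f, g) = 4.
Triple-agreement = agreement-in-(f, g) minus points that agree under (f, g) but not (f, h):
|Eq(f, g, h)| = 13 - 2 = 11
(cross-check via (f, h): 15 - 4 = 11.)

11


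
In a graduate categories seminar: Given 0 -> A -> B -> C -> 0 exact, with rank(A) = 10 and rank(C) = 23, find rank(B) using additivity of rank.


For a short exact sequence 0 -> A -> B -> C -> 0,
rank is additive: rank(B) = rank(A) + rank(C).
rank(B) = 10 + 23 = 33

33


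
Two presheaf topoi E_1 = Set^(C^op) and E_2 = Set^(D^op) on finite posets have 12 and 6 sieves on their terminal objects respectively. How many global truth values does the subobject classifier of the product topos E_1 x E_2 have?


In a product of presheaf topoi E_1 x E_2, the subobject classifier
is Omega = Omega_1 x Omega_2 (componentwise), so
|Omega(top)| = |Omega_1(top_1)| * |Omega_2(top_2)|.
= 12 * 6 = 72.

72


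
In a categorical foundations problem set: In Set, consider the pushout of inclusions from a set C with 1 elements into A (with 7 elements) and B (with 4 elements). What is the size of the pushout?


The pushout A +_C B identifies the images of C in A and B.
|A +_C B| = |A| + |B| - |C| (for injections).
= 7 + 4 - 1 = 10

10


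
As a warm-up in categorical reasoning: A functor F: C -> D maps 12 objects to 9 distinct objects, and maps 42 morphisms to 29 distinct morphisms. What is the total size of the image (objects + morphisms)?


The image of F consists of distinct objects and distinct morphisms.
|Im(F)| on objects = 9
|Im(F)| on morphisms = 29
Total image cardinality = 9 + 29 = 38

38


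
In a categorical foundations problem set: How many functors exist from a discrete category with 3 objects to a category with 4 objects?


A functor from a discrete category C to D is determined by
where each object maps. Each of the 3 objects of C can map
to any of the 4 objects of D independently.
Number of functors = 4^3 = 64

64


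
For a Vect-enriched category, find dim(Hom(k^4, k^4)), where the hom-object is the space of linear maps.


In Vect-enriched categories, Hom(k^n, k^m) is the space of m x n matrices.
dim(Hom(k^4, k^4)) = 4 * 4 = 16

16


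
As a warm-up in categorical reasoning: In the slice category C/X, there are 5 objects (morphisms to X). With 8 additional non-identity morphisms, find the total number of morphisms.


In the slice category C/X, objects are morphisms to X.
Identity morphisms: 5 (one per object of C/X).
Non-identity morphisms: 8.
Total = 5 + 8 = 13

13


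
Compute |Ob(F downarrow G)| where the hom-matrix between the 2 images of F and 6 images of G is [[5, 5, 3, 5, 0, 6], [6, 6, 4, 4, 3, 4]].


Objects of (F downarrow G) are triples (a, b, h: F(a)->G(b)).
The count equals the sum of all entries in the hom-matrix.
sum(row 0) = 24
sum(row 1) = 27
Grand total = 51

51


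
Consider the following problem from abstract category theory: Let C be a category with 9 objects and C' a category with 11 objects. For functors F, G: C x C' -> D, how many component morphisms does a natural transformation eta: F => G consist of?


A natural transformation eta: F => G assigns one component morphism per
object of the domain category.
The domain is the product category C x C', so
|Ob(C x C')| = |Ob(C)| * |Ob(C')| = 9 * 11 = 99.
Therefore eta has 99 component morphisms.

99


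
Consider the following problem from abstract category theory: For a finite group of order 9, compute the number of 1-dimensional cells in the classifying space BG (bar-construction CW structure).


In the bar-construction CW model of BG, the n-cells are indexed by
n-tuples [g_1|...|g_n] of non-identity elements of G (degenerate
simplices with some g_i = e do not contribute cells), so there are
(|G| - 1)^n n-cells.
For dim = 1 with |G| = 9:
cells = (9 - 1)^1 = 8^1 = 8

8


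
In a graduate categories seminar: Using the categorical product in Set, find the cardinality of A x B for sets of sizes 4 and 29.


In Set, the product A x B is the Cartesian product.
By the universal property, |A x B| = |A| * |B|.
|A x B| = 4 * 29 = 116

116


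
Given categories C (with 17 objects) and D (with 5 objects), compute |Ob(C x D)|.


The product category C x D has objects that are pairs (c, d).
Number of pairs = |Ob(C)| * |Ob(D)| = 17 * 5 = 85

85


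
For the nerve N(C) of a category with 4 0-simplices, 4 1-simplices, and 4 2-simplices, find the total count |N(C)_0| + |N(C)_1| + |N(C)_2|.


The 2-skeleton of the nerve N(C) consists of simplices in dimensions 0, 1, 2:
  |N(C)_0| = 4 (objects)
  |N(C)_1| = 4 (morphisms)
  |N(C)_2| = 4 (composable pairs)
Total = 4 + 4 + 4 = 12

12


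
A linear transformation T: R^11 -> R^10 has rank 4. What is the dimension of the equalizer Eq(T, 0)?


The equalizer of f and the zero map is ker(f).
By the rank-nullity theorem: dim(ker(f)) = dim(domain) - rank(f).
dim(ker(f)) = 11 - 4 = 7

7


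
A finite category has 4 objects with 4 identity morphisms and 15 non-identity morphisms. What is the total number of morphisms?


Each object has an identity morphism, giving 4 identities.
Adding the 15 non-identity morphisms:
Total = 4 + 15 = 19

19


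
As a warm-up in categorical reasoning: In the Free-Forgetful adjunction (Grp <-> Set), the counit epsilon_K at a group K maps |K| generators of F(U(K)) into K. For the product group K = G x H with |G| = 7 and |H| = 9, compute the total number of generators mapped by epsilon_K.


The counit epsilon_K: F(U(K)) -> K of the Free-Forgetful adjunction
maps |K| generators of F(U(K)) into K. For K = G x H (the product group),
|G x H| = |G| * |H|.
Total generators mapped = 7 * 9 = 63.

63


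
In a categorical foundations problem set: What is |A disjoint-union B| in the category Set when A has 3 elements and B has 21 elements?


In Set, the coproduct A + B is the disjoint union.
|A + B| = |A| + |B| = 3 + 21 = 24

24


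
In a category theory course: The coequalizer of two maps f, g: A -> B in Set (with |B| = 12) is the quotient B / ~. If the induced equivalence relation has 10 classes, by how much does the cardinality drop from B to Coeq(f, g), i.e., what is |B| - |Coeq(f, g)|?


The coequalizer Coeq(f, g) = B / ~ has one element per equivalence class.
|B| = 12, |Coeq(f, g)| = 10.
|B| - |Coeq(f, g)| = 12 - 10 = 2.

2


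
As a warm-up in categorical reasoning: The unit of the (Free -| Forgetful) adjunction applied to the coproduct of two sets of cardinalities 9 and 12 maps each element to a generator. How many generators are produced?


The unit eta_X: X -> U(F(X)) of the Free-Forgetful adjunction
maps each element of X to a generator of F(X). For X = S + T (disjoint
union in Set), |S + T| = |S| + |T|.
Total mappings = 9 + 12 = 21.

21


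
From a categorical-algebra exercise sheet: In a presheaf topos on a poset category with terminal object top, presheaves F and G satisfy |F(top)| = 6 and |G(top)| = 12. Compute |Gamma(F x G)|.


Global sections of a presheaf on a poset with terminal top satisfy
Gamma(H) ~ H(top). Presheaves admit pointwise products, so
(F x G)(top) = F(top) x G(top) (Cartesian product).
|Gamma(F x G)| = |F(top)| * |G(top)| = 6 * 12 = 72.

72


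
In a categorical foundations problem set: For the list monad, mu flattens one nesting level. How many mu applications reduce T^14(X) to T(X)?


Each application of mu: T^2 -> T removes one layer of nesting.
Starting at depth 14 (i.e., T^14(X)), we need to reach T(X).
Number of mu applications = 14 - 1 = 13

13


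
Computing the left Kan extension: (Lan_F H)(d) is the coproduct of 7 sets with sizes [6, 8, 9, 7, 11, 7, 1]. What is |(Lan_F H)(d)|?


Pointwise, the left Kan extension (Lan_F H)(d) is the colimit, indexed
by the comma category (F downarrow d), of H composed with the
projection (F downarrow d) -> C. Here that colimit is given
as a coproduct (disjoint union) of sets, so its cardinality is the
sum of the sizes of the summands.
Coproduct of sets with sizes: 6 + 8 + 9 + 7 + 11 + 7 + 1
= 49

49


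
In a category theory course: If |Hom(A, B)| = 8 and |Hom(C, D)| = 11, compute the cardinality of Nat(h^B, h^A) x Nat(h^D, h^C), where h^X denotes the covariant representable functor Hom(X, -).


By the Yoneda lemma, Nat(h^B, h^A) is isomorphic to Hom(A, B),
so |Nat(h^B, h^A)| = |Hom(A, B)| and |Nat(h^D, h^C)| = |Hom(C, D)|.
|Hom(A, B)| = 8, |Hom(C, D)| = 11.
|Nat(h^B, h^A) x Nat(h^D, h^C)| = 8 * 11 = 88

88


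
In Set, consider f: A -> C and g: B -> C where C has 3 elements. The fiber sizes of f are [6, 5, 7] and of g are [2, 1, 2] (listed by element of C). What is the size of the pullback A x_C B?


The pullback A x_C B consists of pairs (a, b) with f(a) = g(b).
For each element c in C, the fiber product has |f^-1(c)| * |g^-1(c)| elements.
Summing over C: 6 * 2 + 5 * 1 + 7 * 2
= 12 + 5 + 14 = 31

31


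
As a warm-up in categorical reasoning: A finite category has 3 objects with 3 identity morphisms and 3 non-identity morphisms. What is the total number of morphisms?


Each object has an identity morphism, giving 3 identities.
Adding the 3 non-identity morphisms:
Total = 3 + 3 = 6

6


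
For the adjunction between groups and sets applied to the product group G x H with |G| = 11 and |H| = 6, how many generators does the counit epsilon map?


The counit epsilon_K: F(U(K)) -> K of the Free-Forgetful adjunction
maps |K| generators of F(U(K)) into K. For K = G x H (the product group),
|G x H| = |G| * |H|.
Total generators mapped = 11 * 6 = 66.

66


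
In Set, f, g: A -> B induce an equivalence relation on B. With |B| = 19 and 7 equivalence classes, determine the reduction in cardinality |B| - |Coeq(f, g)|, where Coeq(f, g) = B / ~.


The coequalizer Coeq(f, g) = B / ~ has one element per equivalence class.
|B| = 19, |Coeq(f, g)| = 7.
|B| - |Coeq(f, g)| = 19 - 7 = 12.

12


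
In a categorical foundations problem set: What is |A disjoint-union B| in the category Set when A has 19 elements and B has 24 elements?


In Set, the coproduct A + B is the disjoint union.
|A + B| = |A| + |B| = 19 + 24 = 43

43


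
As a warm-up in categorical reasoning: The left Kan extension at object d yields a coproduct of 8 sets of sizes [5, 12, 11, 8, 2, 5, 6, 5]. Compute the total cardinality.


Pointwise, the left Kan extension (Lan_F H)(d) is the colimit, indexed
by the comma category (F downarrow d), of H composed with the
projection (F downarrow d) -> C. Here that colimit is given
as a coproduct (disjoint union) of sets, so its cardinality is the
sum of the sizes of the summands.
Coproduct of sets with sizes: 5 + 12 + 11 + 8 + 2 + 5 + 6 + 5
= 54

54


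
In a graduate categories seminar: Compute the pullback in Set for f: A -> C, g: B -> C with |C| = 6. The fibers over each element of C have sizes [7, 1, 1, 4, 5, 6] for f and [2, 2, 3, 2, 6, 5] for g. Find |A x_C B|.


The pullback A x_C B consists of pairs (a, b) with f(a) = g(b).
For each element c in C, the fiber product has |f^-1(c)| * |g^-1(c)| elements.
Summing over C: 7 * 2 + 1 * 2 + 1 * 3 + 4 * 2 + 5 * 6 + 6 * 5
= 14 + 2 + 3 + 8 + 30 + 30 = 87

87


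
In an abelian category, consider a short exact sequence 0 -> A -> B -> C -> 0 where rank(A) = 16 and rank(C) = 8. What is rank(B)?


For a short exact sequence 0 -> A -> B -> C -> 0,
rank is additive: rank(B) = rank(A) + rank(C).
rank(B) = 16 + 8 = 24

24


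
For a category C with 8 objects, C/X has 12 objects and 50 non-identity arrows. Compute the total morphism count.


In the slice category C/X, objects are morphisms to X.
Identity morphisms: 12 (one per object of C/X).
Non-identity morphisms: 50.
Total = 12 + 50 = 62

62


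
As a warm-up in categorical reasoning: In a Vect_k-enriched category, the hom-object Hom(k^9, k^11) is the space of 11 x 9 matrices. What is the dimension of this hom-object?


In Vect-enriched categories, Hom(k^n, k^m) is the space of m x n matrices.
dim(Hom(k^9, k^11)) = 11 * 9 = 99

99


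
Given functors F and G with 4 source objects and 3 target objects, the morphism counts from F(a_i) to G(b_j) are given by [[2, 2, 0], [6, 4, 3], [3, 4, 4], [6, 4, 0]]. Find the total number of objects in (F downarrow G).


Objects of (F downarrow G) are triples (a, b, h: F(a)->G(b)).
The count equals the sum of all entries in the hom-matrix.
sum(row 0) = 4
sum(row 1) = 13
sum(row 2) = 11
sum(row 3) = 10
Grand total = 38

38


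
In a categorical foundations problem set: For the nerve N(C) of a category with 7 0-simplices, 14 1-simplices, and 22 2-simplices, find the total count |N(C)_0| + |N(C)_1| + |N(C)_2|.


The 2-skeleton of the nerve N(C) consists of simplices in dimensions 0, 1, 2:
  |N(C)_0| = 7 (objects)
  |N(C)_1| = 14 (morphisms)
  |N(C)_2| = 22 (composable pairs)
Total = 7 + 14 + 22 = 43

43


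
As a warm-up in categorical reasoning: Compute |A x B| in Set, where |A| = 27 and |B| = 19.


In Set, the product A x B is the Cartesian product.
By the universal property, |A x B| = |A| * |B|.
|A x B| = 27 * 19 = 513

513


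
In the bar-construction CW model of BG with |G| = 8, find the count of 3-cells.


In the bar-construction CW model of BG, the n-cells are indexed by
n-tuples [g_1|...|g_n] of non-identity elements of G (degenerate
simplices with some g_i = e do not contribute cells), so there are
(|G| - 1)^n n-cells.
For dim = 3 with |G| = 8:
cells = (8 - 1)^3 = 7^3 = 343

343


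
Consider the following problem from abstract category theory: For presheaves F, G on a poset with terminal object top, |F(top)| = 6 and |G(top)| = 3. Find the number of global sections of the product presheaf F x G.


Global sections of a presheaf on a poset with terminal top satisfy
Gamma(H) ~ H(top). Presheaves admit pointwise products, so
(F x G)(top) = F(top) x G(top) (Cartesian product).
|Gamma(F x G)| = |F(top)| * |G(top)| = 6 * 3 = 18.

18


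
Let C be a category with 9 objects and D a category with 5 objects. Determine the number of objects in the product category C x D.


The product category C x D has objects that are pairs (c, d).
Number of pairs = |Ob(C)| * |Ob(D)| = 9 * 5 = 45

45


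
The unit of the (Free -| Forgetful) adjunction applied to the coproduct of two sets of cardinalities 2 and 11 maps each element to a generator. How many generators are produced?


The unit eta_X: X -> U(F(X)) of the Free-Forgetful adjunction
maps each element of X to a generator of F(X). For X = S + T (disjoint
union in Set), |S + T| = |S| + |T|.
Total mappings = 2 + 11 = 13.

13


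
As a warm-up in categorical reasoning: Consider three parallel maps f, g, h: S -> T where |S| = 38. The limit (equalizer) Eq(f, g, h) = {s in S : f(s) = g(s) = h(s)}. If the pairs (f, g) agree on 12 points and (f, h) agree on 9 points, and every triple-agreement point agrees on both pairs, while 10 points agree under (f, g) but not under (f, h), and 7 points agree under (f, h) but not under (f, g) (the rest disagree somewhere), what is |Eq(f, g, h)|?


Eq(f, g, h) is the triple-agreement set: points in S where all three
maps take the same value. Using inclusion-exclusion on the pairwise data:
Pair (f, g) agrees on 12 points; pair (f, h) on 9 points.
Points agreeing under (f, g) but not (f, h) = 10; under (f, h) but not (f, g) = 7.
Triple-agreement = agreement-in-(f, g) minus points that agree under (f, g) but not (f, h):
|Eq(f, g, h)| = 12 - 10 = 2
(cross-check via (f, h): 9 - 7 = 2.)

2


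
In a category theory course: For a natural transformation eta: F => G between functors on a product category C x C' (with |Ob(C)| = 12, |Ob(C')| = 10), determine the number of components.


A natural transformation eta: F => G assigns one component morphism per
object of the domain category.
The domain is the product category C x C', so
|Ob(C x C')| = |Ob(C)| * |Ob(C')| = 12 * 10 = 120.
Therefore eta has 120 component morphisms.

120


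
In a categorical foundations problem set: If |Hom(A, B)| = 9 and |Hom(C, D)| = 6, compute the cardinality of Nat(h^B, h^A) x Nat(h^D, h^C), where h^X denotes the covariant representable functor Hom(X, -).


By the Yoneda lemma, Nat(h^B, h^A) is isomorphic to Hom(A, B),
so |Nat(h^B, h^A)| = |Hom(A, B)| and |Nat(h^D, h^C)| = |Hom(C, D)|.
|Hom(A, B)| = 9, |Hom(C, D)| = 6.
|Nat(h^B, h^A) x Nat(h^D, h^C)| = 9 * 6 = 54

54


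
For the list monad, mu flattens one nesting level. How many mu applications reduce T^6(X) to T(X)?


Each application of mu: T^2 -> T removes one layer of nesting.
Starting at depth 6 (i.e., T^6(X)), we need to reach T(X).
Number of mu applications = 6 - 1 = 5

5


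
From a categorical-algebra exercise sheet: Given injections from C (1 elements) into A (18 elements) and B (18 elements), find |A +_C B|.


The pushout A +_C B identifies the images of C in A and B.
|A +_C B| = |A| + |B| - |C| (for injections).
= 18 + 18 - 1 = 35

35


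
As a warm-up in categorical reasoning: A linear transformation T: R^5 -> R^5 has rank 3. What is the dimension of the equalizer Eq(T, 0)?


The equalizer of f and the zero map is ker(f).
By the rank-nullity theorem: dim(ker(f)) = dim(domain) - rank(f).
dim(ker(f)) = 5 - 3 = 2

2


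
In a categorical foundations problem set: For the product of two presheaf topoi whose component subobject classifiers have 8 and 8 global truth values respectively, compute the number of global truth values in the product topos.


In a product of presheaf topoi E_1 x E_2, the subobject classifier
is Omega = Omega_1 x Omega_2 (componentwise), so
|Omega(top)| = |Omega_1(top_1)| * |Omega_2(top_2)|.
= 8 * 8 = 64.

64


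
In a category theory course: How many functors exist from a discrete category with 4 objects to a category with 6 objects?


A functor from a discrete category C to D is determined by
where each object maps. Each of the 4 objects of C can map
to any of the 6 objects of D independently.
Number of functors = 6^4 = 1296

1296


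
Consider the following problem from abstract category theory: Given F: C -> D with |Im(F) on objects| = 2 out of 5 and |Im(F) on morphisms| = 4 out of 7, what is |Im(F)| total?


The image of F consists of distinct objects and distinct morphisms.
|Im(F)| on objects = 2
|Im(F)| on morphisms = 4
Total image cardinality = 2 + 4 = 6

6


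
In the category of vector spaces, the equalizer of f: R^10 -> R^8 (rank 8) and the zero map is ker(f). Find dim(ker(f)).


The equalizer of f and the zero map is ker(f).
By the rank-nullity theorem: dim(ker(f)) = dim(domain) - rank(f).
dim(ker(f)) = 10 - 8 = 2

2


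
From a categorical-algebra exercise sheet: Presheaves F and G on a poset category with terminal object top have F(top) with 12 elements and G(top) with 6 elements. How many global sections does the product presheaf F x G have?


Global sections of a presheaf on a poset with terminal top satisfy
Gamma(H) ~ H(top). Presheaves admit pointwise products, so
(F x G)(top) = F(top) x G(top) (Cartesian product).
|Gamma(F x G)| = |F(top)| * |G(top)| = 12 * 6 = 72.

72


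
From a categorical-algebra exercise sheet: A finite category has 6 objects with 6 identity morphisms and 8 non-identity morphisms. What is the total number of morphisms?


Each object has an identity morphism, giving 6 identities.
Adding the 8 non-identity morphisms:
Total = 6 + 8 = 14

14


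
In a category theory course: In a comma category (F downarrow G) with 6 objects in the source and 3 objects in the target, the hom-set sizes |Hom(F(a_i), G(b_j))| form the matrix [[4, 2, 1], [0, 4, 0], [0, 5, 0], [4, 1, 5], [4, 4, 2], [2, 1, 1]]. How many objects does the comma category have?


Objects of (F downarrow G) are triples (a, b, h: F(a)->G(b)).
The count equals the sum of all entries in the hom-matrix.
sum(row 0) = 7
sum(row 1) = 4
sum(row 2) = 5
sum(row 3) = 10
sum(row 4) = 10
sum(row 5) = 4
Grand total = 40

40


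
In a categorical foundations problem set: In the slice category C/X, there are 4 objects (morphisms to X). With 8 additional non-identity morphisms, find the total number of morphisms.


In the slice category C/X, objects are morphisms to X.
Identity morphisms: 4 (one per object of C/X).
Non-identity morphisms: 8.
Total = 4 + 8 = 12

12


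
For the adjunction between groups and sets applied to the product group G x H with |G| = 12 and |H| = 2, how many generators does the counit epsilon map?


The counit epsilon_K: F(U(K)) -> K of the Free-Forgetful adjunction
maps |K| generators of F(U(K)) into K. For K = G x H (the product group),
|G x H| = |G| * |H|.
Total generators mapped = 12 * 2 = 24.

24


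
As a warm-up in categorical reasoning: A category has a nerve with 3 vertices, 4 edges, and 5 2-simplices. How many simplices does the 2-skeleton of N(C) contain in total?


The 2-skeleton of the nerve N(C) consists of simplices in dimensions 0, 1, 2:
  |N(C)_0| = 3 (objects)
  |N(C)_1| = 4 (morphisms)
  |N(C)_2| = 5 (composable pairs)
Total = 3 + 4 + 5 = 12

12


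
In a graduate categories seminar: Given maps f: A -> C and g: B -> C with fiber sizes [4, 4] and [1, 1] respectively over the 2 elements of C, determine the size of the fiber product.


The pullback A x_C B consists of pairs (a, b) with f(a) = g(b).
For each element c in C, the fiber product has |f^-1(c)| * |g^-1(c)| elements.
Summing over C: 4 * 1 + 4 * 1
= 4 + 4 = 8

8


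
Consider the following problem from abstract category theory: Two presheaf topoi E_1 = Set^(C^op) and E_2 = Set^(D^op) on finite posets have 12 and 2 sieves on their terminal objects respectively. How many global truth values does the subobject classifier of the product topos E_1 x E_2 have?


In a product of presheaf topoi E_1 x E_2, the subobject classifier
is Omega = Omega_1 x Omega_2 (componentwise), so
|Omega(top)| = |Omega_1(top_1)| * |Omega_2(top_2)|.
= 12 * 2 = 24.

24


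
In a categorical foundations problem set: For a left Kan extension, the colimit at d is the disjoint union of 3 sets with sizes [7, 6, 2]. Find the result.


Pointwise, the left Kan extension (Lan_F H)(d) is the colimit, indexed
by the comma category (F downarrow d), of H composed with the
projection (F downarrow d) -> C. Here that colimit is given
as a coproduct (disjoint union) of sets, so its cardinality is the
sum of the sizes of the summands.
Coproduct of sets with sizes: 7 + 6 + 2
= 15

15


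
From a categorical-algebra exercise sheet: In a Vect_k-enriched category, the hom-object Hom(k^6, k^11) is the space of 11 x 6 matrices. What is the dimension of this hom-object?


In Vect-enriched categories, Hom(k^n, k^m) is the space of m x n matrices.
dim(Hom(k^6, k^11)) = 11 * 6 = 66

66


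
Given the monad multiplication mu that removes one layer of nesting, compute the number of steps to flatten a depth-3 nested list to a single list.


Each application of mu: T^2 -> T removes one layer of nesting.
Starting at depth 3 (i.e., T^3(X)), we need to reach T(X).
Number of mu applications = 3 - 1 = 2

2


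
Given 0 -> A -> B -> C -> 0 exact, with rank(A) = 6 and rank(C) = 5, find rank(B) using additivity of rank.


For a short exact sequence 0 -> A -> B -> C -> 0,
rank is additive: rank(B) = rank(A) + rank(C).
rank(B) = 6 + 5 = 11

11


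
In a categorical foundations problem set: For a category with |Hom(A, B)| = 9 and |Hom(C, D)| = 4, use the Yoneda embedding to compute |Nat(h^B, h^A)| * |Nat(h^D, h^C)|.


By the Yoneda lemma, Nat(h^B, h^A) is isomorphic to Hom(A, B),
so |Nat(h^B, h^A)| = |Hom(A, B)| and |Nat(h^D, h^C)| = |Hom(C, D)|.
|Hom(A, B)| = 9, |Hom(C, D)| = 4.
|Nat(h^B, h^A) x Nat(h^D, h^C)| = 9 * 4 = 36

36


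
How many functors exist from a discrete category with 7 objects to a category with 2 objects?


A functor from a discrete category C to D is determined by
where each object maps. Each of the 7 objects of C can map
to any of the 2 objects of D independently.
Number of functors = 2^7 = 128

128


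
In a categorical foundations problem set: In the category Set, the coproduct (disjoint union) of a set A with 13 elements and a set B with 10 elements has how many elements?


In Set, the coproduct A + B is the disjoint union.
|A + B| = |A| + |B| = 13 + 10 = 23

23


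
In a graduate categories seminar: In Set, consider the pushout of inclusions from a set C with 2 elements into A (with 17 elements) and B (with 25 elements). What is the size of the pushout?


The pushout A +_C B identifies the images of C in A and B.
|A +_C B| = |A| + |B| - |C| (for injections).
= 17 + 25 - 2 = 40

40


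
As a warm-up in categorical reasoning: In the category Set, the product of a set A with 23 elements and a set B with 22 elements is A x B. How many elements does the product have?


In Set, the product A x B is the Cartesian product.
By the universal property, |A x B| = |A| * |B|.
|A x B| = 23 * 22 = 506

506


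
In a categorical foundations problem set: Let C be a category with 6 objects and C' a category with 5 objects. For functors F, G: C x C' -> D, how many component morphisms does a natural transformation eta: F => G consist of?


A natural transformation eta: F => G assigns one component morphism per
object of the domain category.
The domain is the product category C x C', so
|Ob(C x C')| = |Ob(C)| * |Ob(C')| = 6 * 5 = 30.
Therefore eta has 30 component morphisms.

30


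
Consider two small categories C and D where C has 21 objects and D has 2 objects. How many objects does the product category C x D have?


The product category C x D has objects that are pairs (c, d).
Number of pairs = |Ob(C)| * |Ob(D)| = 21 * 2 = 42

42


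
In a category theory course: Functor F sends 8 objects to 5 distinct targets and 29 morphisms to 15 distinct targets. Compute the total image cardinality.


The image of F consists of distinct objects and distinct morphisms.
|Im(F)| on objects = 5
|Im(F)| on morphisms = 15
Total image cardinality = 5 + 15 = 20

20


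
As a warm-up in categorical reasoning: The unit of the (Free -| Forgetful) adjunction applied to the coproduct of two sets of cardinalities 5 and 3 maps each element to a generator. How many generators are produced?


The unit eta_X: X -> U(F(X)) of the Free-Forgetful adjunction
maps each element of X to a generator of F(X). For X = S + T (disjoint
union in Set), |S + T| = |S| + |T|.
Total mappings = 5 + 3 = 8.

8


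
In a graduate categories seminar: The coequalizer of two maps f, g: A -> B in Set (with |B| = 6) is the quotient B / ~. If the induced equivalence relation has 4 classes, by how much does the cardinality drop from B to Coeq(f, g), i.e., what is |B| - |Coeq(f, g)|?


The coequalizer Coeq(f, g) = B / ~ has one element per equivalence class.
|B| = 6, |Coeq(f, g)| = 4.
|B| - |Coeq(f, g)| = 6 - 4 = 2.

2


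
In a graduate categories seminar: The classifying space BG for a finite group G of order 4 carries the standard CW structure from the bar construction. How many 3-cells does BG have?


In the bar-construction CW model of BG, the n-cells are indexed by
n-tuples [g_1|...|g_n] of non-identity elements of G (degenerate
simplices with some g_i = e do not contribute cells), so there are
(|G| - 1)^n n-cells.
For dim = 3 with |G| = 4:
cells = (4 - 1)^3 = 3^3 = 27

27


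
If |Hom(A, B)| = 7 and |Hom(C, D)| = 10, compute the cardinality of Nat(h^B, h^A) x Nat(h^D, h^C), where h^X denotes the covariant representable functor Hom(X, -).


By the Yoneda lemma, Nat(h^B, h^A) is isomorphic to Hom(A, B),
so |Nat(h^B, h^A)| = |Hom(A, B)| and |Nat(h^D, h^C)| = |Hom(C, D)|.
|Hom(A, B)| = 7, |Hom(C, D)| = 10.
|Nat(h^B, h^A) x Nat(h^D, h^C)| = 7 * 10 = 70

70


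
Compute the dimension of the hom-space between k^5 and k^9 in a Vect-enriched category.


In Vect-enriched categories, Hom(k^n, k^m) is the space of m x n matrices.
dim(Hom(k^5, k^9)) = 9 * 5 = 45

45


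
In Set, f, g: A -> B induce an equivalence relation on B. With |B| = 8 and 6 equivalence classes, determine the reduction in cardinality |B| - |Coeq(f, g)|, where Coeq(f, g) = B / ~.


The coequalizer Coeq(f, g) = B / ~ has one element per equivalence class.
|B| = 8, |Coeq(f, g)| = 6.
|B| - |Coeq(f, g)| = 8 - 6 = 2.

2


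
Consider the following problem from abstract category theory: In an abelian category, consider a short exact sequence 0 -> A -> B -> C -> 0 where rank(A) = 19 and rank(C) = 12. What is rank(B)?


For a short exact sequence 0 -> A -> B -> C -> 0,
rank is additive: rank(B) = rank(A) + rank(C).
rank(B) = 19 + 12 = 31

31


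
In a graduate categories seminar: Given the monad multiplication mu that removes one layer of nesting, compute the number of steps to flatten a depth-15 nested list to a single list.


Each application of mu: T^2 -> T removes one layer of nesting.
Starting at depth 15 (i.e., T^15(X)), we need to reach T(X).
Number of mu applications = 15 - 1 = 14

14
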